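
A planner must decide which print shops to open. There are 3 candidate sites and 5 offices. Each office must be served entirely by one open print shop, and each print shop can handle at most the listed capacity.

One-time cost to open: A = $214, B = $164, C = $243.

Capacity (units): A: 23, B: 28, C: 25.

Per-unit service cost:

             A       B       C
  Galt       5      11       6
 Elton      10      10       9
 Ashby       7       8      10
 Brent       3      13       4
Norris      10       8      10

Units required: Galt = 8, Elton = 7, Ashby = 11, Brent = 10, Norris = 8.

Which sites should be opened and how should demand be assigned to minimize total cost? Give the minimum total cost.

Open {A, B}: Galt→A 5·8=40, Elton→B 10·7=70, Ashby→B 8·11=88, Brent→A 3·10=30, Norris→B 8·8=64.
Loads: A carries 18/23, B carries 26/28. Service 292; fixed 378; total 670.
Next best feasible plan costs 707.

Minimum total cost: 670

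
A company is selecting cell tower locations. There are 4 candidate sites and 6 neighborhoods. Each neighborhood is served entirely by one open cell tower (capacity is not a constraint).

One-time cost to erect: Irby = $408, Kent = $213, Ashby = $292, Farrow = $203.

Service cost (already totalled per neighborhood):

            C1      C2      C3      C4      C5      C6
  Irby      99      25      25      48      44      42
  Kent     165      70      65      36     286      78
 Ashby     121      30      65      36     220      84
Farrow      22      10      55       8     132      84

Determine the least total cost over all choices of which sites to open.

For any fixed open set, each neighborhood goes to its cheapest open site; total = fixed + service.
{Farrow}: C1→Farrow 22, C2→Farrow 10, C3→Farrow 55, C4→Farrow 8, C5→Farrow 132, C6→Farrow 84. Service 311; fixed 203; total 514.
{Irby}: service 283 + fixed 408 = 691
{Kent, Farrow}: service 305 + fixed 416 = 721
{Irby, Kent, Ashby, Farrow}: service 151 + fixed 1116 = 1267
No other subset beats 514.

Minimum total cost: 514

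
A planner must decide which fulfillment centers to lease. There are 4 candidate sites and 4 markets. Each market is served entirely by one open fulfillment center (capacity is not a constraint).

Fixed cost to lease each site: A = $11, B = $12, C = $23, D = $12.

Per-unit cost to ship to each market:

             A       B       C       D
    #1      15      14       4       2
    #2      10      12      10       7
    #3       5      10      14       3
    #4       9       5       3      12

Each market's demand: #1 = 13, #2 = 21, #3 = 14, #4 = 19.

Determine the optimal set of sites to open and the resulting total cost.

Open C and D; minimum total cost 307.

For any fixed open set, each market goes to its cheapest open site; total = fixed + service.
{C, D}: #1→D 2·13=26, #2→D 7·21=147, #3→D 3·14=42, #4→C 3·19=57. Service 272; fixed 35; total 307.
{A, C, D}: service 272 + fixed 46 = 318
{B, C, D}: service 272 + fixed 47 = 319
{A, B, C, D}: #1→D 2·13=26, #2→D 7·21=147, #3→D 3·14=42, #4→C 3·19=57. Service 272; fixed 58; total 330.
No other subset beats 307.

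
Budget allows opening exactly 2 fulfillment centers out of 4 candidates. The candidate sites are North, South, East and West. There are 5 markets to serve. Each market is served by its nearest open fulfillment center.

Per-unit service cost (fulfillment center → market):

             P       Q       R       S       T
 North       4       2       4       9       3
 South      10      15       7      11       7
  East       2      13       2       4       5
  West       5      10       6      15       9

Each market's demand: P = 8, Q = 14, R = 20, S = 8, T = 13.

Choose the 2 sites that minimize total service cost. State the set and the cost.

With exactly 2 open, each market uses its cheapest among the chosen.
{North, East}: P→East 2·8=16, Q→North 2·14=28, R→East 2·20=40, S→East 4·8=32, T→North 3·13=39. Service cost 155.
{North, South}: service cost 251
{North, West}: service cost 251
Among all 6 size-2 choices, {North, East} is lowest.

Choose North and East; total service cost 155.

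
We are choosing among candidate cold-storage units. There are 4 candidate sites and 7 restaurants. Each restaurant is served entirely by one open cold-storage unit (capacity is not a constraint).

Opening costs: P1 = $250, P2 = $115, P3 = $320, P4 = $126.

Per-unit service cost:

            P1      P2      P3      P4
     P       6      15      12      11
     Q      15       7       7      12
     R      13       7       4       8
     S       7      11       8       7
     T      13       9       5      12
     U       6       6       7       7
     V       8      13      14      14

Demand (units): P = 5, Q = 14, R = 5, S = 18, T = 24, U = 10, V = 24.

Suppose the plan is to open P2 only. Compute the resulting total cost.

Each restaurant is assigned to its cheapest site among the open ones.
{P2}: P→P2 15·5=75, Q→P2 7·14=98, R→P2 7·5=35, S→P2 11·18=198, T→P2 9·24=216, U→P2 6·10=60, V→P2 13·24=312. Service 994; fixed 115; total 1109.

Total cost: 1109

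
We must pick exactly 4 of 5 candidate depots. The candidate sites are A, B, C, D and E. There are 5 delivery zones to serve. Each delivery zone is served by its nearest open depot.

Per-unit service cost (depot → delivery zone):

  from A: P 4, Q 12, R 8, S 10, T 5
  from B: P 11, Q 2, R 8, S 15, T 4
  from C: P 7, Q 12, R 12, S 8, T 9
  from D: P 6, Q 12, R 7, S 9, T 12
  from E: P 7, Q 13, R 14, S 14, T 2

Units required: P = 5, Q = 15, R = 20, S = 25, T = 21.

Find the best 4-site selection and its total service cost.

Choose B, C, D and E; total service cost 442.

With exactly 4 open, each delivery zone uses its cheapest among the chosen.
{B, C, D, E}: P→D 6·5=30, Q→B 2·15=30, R→D 7·20=140, S→C 8·25=200, T→E 2·21=42. Service cost 442.
{A, B, C, E}: service cost 452
{A, B, D, E}: service cost 457
Among all 5 size-4 choices, {B, C, D, E} is lowest.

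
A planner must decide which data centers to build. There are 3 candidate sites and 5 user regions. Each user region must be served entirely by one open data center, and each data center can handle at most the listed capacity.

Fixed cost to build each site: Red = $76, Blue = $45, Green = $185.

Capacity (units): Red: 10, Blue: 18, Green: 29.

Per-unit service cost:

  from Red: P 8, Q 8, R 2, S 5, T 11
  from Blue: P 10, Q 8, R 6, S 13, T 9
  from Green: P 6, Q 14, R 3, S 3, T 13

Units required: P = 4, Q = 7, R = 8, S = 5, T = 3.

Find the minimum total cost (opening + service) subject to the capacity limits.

Open {Red, Blue}: P→Red 8·4=32, Q→Blue 8·7=56, R→Blue 6·8=48, S→Red 5·5=25, T→Blue 9·3=27.
Loads: Red carries 9/10, Blue carries 18/18. Service 188; fixed 121; total 309.
Next best feasible plan costs 363.

Minimum total cost: 309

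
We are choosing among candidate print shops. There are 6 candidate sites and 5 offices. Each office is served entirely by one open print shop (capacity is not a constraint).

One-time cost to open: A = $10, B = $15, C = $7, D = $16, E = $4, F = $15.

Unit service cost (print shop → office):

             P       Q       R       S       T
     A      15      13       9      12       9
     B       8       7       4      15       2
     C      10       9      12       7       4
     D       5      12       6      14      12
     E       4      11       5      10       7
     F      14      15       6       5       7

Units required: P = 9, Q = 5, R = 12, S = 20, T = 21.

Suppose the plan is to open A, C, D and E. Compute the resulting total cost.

Total cost: 402

Each office is assigned to its cheapest site among the open ones.
{A, C, D, E}: P→E 4·9=36, Q→C 9·5=45, R→E 5·12=60, S→C 7·20=140, T→C 4·21=84. Service 365; fixed 37; total 402.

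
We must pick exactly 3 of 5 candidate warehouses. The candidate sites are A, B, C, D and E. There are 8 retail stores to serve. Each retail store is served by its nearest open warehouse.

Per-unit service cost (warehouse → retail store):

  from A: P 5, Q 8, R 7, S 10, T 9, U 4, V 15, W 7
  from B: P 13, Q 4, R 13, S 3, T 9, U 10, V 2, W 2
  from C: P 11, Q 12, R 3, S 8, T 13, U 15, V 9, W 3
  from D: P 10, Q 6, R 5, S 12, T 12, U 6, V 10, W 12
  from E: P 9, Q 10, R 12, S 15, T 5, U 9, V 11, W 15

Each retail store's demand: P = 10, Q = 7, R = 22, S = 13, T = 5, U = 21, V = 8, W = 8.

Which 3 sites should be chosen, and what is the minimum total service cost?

With exactly 3 open, each retail store uses its cheapest among the chosen.
{A, B, C}: P→A 5·10=50, Q→B 4·7=28, R→C 3·22=66, S→B 3·13=39, T→A 9·5=45, U→A 4·21=84, V→B 2·8=16, W→B 2·8=16. Service cost 344.
{A, B, D}: service cost 388
{A, B, E}: service cost 412
Among all 10 size-3 choices, {A, B, C} is lowest.

Choose A, B and C; total service cost 344.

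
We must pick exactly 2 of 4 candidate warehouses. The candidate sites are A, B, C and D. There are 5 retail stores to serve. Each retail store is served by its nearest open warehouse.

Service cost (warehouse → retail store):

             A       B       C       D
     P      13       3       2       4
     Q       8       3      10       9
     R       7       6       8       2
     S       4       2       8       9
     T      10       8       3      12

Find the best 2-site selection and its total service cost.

With exactly 2 open, each retail store uses its cheapest among the chosen.
{B, C}: P→C 2, Q→B 3, R→B 6, S→B 2, T→C 3. Service cost 16.
{B, D}: service cost 18
{A, B}: service cost 22
Among all 6 size-2 choices, {B, C} is lowest.

Choose B and C; total service cost 16.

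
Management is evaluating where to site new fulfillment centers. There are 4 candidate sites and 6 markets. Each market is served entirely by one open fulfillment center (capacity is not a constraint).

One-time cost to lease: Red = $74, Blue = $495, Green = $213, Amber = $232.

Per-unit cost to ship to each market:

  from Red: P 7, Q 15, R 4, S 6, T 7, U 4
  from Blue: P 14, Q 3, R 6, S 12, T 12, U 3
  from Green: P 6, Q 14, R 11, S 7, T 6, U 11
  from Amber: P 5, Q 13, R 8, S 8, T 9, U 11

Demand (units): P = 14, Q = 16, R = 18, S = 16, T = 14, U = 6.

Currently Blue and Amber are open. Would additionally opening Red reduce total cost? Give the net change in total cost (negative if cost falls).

Yes — net change −22 (cost falls by 22).

Current service cost with {Blue, Amber}: 498.
Adding Red: each market re-picks its cheapest; new service cost 402, saving 96.
Extra fixed cost: 74. Net change = 74 − 96 = -22.
(Totals: 1225 → 1203.)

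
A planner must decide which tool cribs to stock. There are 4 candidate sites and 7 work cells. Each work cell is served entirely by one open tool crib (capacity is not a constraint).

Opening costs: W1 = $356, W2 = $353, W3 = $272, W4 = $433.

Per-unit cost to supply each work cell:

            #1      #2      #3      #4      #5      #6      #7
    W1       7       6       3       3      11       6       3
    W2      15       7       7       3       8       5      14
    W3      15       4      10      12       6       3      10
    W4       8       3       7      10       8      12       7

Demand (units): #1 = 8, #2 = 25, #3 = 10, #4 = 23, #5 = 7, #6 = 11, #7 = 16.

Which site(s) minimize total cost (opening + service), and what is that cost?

Open W1 only; minimum total cost 852.

For any fixed open set, each work cell goes to its cheapest open site; total = fixed + service.
{W1}: #1→W1 7·8=56, #2→W1 6·25=150, #3→W1 3·10=30, #4→W1 3·23=69, #5→W1 11·7=77, #6→W1 6·11=66, #7→W1 3·16=48. Service 496; fixed 356; total 852.
{W1, W3}: #1→W1 7·8=56, #2→W3 4·25=100, #3→W1 3·10=30, #4→W1 3·23=69, #5→W3 6·7=42, #6→W3 3·11=33, #7→W1 3·16=48. Service 378; fixed 628; total 1006.
{W3}: #1→W3 15·8=120, #2→W3 4·25=100, #3→W3 10·10=100, #4→W3 12·23=276, #5→W3 6·7=42, #6→W3 3·11=33, #7→W3 10·16=160. Service 831; fixed 272; total 1103.
{W1, W2, W3, W4}: #1→W1 7·8=56, #2→W4 3·25=75, #3→W1 3·10=30, #4→W1 3·23=69, #5→W3 6·7=42, #6→W3 3·11=33, #7→W1 3·16=48. Service 353; fixed 1414; total 1767.
(All 15 nonempty subsets were checked; W1 only is lowest.)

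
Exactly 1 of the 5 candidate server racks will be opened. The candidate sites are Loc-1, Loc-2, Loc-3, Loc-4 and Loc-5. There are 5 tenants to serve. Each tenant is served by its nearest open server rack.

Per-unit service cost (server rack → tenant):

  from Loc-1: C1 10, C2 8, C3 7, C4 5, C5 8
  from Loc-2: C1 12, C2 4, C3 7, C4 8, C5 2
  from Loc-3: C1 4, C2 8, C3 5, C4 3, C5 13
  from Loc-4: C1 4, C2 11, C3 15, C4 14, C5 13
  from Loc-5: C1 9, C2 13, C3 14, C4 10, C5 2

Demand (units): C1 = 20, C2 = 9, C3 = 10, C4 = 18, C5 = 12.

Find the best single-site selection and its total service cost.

Choose Loc-3 only; total service cost 412.

With exactly 1 open, each tenant uses its cheapest among the chosen.
{Loc-3}: C1→Loc-3 4·20=80, C2→Loc-3 8·9=72, C3→Loc-3 5·10=50, C4→Loc-3 3·18=54, C5→Loc-3 13·12=156. Service cost 412.
{Loc-2}: service cost 514
{Loc-1}: service cost 528
Among all 5 size-1 choices, {Loc-3} is lowest.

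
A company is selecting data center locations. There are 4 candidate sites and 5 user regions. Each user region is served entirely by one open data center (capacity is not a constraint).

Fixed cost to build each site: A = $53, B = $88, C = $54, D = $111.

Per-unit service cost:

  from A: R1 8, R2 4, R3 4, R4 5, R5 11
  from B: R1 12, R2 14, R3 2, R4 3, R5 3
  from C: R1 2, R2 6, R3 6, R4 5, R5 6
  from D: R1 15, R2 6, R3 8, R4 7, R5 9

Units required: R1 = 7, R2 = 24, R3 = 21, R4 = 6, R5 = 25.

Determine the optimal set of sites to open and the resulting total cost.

Open A and B; minimum total cost 428.

For any fixed open set, each user region goes to its cheapest open site; total = fixed + service.
{A, B}: R1→A 8·7=56, R2→A 4·24=96, R3→B 2·21=42, R4→B 3·6=18, R5→B 3·25=75. Service 287; fixed 141; total 428.
{B, C}: R1→C 2·7=14, R2→C 6·24=144, R3→B 2·21=42, R4→B 3·6=18, R5→B 3·25=75. Service 293; fixed 142; total 435.
{A, B, C}: service 245 + fixed 195 = 440
{A, B, C, D}: service 245 + fixed 306 = 551
No other subset beats 428.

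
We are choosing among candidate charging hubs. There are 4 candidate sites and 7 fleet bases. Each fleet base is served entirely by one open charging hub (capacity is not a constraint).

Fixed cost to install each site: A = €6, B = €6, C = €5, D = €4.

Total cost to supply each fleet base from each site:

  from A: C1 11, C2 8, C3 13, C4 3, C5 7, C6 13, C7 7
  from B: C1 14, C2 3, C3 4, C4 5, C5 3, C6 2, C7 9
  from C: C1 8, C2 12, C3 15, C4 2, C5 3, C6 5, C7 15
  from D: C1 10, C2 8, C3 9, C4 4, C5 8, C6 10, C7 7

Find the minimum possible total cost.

For any fixed open set, each fleet base goes to its cheapest open site; total = fixed + service.
{B, C}: C1→C 8, C2→B 3, C3→B 4, C4→C 2, C5→B 3, C6→B 2, C7→B 9. Service 31; fixed 11; total 42.
{B, D}: C1→D 10, C2→B 3, C3→B 4, C4→D 4, C5→B 3, C6→B 2, C7→D 7. Service 33; fixed 10; total 43.
{B, C, D}: service 29 + fixed 15 = 44
{A, B, C, D}: C1→C 8, C2→B 3, C3→B 4, C4→C 2, C5→B 3, C6→B 2, C7→A 7. Service 29; fixed 21; total 50.
No other subset beats 42.

Minimum total cost: 42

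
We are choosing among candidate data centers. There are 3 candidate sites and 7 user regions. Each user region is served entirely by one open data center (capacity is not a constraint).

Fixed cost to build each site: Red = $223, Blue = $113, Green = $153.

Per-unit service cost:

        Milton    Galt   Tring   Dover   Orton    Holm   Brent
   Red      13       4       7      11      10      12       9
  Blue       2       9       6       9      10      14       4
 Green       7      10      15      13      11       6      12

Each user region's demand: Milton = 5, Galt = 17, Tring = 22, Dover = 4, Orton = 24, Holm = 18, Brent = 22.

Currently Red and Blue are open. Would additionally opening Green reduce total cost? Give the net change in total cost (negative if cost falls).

Current service cost with {Red, Blue}: 790.
Adding Green: each user region re-picks its cheapest; new service cost 682, saving 108.
Extra fixed cost: 153. Net change = 153 − 108 = 45.
(Totals: 1126 → 1171.)

No — net change +45 (cost rises by 45).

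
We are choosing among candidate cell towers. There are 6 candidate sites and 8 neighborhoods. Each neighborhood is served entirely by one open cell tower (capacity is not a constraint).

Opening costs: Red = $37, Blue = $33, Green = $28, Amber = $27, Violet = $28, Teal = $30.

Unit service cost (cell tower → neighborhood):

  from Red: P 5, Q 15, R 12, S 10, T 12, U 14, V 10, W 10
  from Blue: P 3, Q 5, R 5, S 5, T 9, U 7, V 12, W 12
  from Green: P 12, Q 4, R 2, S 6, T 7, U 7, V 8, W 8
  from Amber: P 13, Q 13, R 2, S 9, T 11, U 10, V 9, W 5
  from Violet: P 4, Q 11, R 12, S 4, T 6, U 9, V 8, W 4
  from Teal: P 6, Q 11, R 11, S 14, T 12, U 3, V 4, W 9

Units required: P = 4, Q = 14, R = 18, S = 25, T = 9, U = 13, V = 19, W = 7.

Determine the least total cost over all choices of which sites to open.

Minimum total cost: 491

For any fixed open set, each neighborhood goes to its cheapest open site; total = fixed + service.
{Green, Violet, Teal}: P→Violet 4·4=16, Q→Green 4·14=56, R→Green 2·18=36, S→Violet 4·25=100, T→Violet 6·9=54, U→Teal 3·13=39, V→Teal 4·19=76, W→Violet 4·7=28. Service 405; fixed 86; total 491.
{Green, Amber, Violet, Teal}: service 405 + fixed 113 = 518
{Blue, Green, Violet, Teal}: service 401 + fixed 119 = 520
{Red, Blue, Green, Amber, Violet, Teal}: service 401 + fixed 183 = 584
No other subset beats 491.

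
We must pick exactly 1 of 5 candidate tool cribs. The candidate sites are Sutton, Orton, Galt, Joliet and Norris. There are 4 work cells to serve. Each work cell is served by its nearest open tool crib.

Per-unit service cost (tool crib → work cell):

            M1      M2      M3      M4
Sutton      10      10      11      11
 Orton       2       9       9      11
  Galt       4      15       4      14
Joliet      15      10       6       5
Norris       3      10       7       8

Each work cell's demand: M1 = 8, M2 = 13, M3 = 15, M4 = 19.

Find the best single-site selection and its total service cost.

Choose Norris only; total service cost 411.

With exactly 1 open, each work cell uses its cheapest among the chosen.
{Norris}: M1→Norris 3·8=24, M2→Norris 10·13=130, M3→Norris 7·15=105, M4→Norris 8·19=152. Service cost 411.
{Joliet}: service cost 435
{Orton}: service cost 477
Among all 5 size-1 choices, {Norris} is lowest.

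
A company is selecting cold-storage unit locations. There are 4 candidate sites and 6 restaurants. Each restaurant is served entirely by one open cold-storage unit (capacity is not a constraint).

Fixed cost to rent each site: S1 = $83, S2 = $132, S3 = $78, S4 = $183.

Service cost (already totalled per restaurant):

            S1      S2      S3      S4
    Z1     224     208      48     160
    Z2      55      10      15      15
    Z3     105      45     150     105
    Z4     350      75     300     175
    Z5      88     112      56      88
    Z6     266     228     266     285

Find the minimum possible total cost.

For any fixed open set, each restaurant goes to its cheapest open site; total = fixed + service.
{S2, S3}: Z1→S3 48, Z2→S2 10, Z3→S2 45, Z4→S2 75, Z5→S3 56, Z6→S2 228. Service 462; fixed 210; total 672.
{S1, S2, S3}: Z1→S3 48, Z2→S2 10, Z3→S2 45, Z4→S2 75, Z5→S3 56, Z6→S2 228. Service 462; fixed 293; total 755.
{S2}: service 678 + fixed 132 = 810
{S1, S2, S3, S4}: service 462 + fixed 476 = 938
No other subset beats 672.

Minimum total cost: 672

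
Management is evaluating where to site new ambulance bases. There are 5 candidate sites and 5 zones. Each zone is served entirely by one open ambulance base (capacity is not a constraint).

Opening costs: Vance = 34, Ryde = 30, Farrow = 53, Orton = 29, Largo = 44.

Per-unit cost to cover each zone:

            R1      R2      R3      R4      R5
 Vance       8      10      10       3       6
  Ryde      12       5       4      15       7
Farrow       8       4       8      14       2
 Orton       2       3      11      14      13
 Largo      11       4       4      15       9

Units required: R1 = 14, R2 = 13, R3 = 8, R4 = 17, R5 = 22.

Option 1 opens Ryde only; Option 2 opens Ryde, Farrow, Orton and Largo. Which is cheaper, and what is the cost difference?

Option 2 is cheaper by 167.

Option 1: {Ryde}: R1→Ryde 12·14=168, R2→Ryde 5·13=65, R3→Ryde 4·8=32, R4→Ryde 15·17=255, R5→Ryde 7·22=154. Service 674; fixed 30; total 704.
Option 2: {Ryde, Farrow, Orton, Largo}: R1→Orton 2·14=28, R2→Orton 3·13=39, R3→Ryde 4·8=32, R4→Farrow 14·17=238, R5→Farrow 2·22=44. Service 381; fixed 156; total 537.
Difference: |704 − 537| = 167.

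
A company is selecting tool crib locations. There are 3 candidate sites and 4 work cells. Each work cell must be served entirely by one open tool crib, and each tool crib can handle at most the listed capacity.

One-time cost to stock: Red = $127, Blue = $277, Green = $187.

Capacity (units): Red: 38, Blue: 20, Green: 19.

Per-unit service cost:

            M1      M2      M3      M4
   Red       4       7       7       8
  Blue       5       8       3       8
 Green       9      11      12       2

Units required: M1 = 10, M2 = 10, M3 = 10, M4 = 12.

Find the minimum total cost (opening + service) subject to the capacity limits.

Minimum total cost: 518

Open {Red, Green}: M1→Red 4·10=40, M2→Red 7·10=70, M3→Red 7·10=70, M4→Green 2·12=24.
Loads: Red carries 30/38, Green carries 12/19. Service 204; fixed 314; total 518.
Next best feasible plan costs 630.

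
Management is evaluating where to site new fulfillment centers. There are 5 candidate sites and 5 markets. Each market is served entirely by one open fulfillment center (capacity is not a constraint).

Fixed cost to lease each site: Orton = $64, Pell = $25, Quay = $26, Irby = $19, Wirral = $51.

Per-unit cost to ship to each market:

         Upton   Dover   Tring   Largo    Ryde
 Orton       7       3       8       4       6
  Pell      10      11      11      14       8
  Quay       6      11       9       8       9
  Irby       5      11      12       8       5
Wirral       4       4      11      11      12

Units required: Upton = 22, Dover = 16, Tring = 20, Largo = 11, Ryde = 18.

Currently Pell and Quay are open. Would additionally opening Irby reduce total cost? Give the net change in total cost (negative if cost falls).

Current service cost with {Pell, Quay}: 720.
Adding Irby: each market re-picks its cheapest; new service cost 644, saving 76.
Extra fixed cost: 19. Net change = 19 − 76 = -57.
(Totals: 771 → 714.)

Yes — net change −57 (cost falls by 57).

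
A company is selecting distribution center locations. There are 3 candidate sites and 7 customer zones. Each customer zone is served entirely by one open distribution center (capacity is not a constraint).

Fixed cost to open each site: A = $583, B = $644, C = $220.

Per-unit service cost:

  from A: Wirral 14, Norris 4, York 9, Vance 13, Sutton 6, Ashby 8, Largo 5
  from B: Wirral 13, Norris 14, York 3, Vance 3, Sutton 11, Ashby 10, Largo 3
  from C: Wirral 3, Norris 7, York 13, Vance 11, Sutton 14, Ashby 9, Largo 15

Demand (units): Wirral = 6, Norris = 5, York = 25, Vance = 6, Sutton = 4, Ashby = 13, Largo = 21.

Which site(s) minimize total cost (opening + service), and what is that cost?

Open B only; minimum total cost 1122.

For any fixed open set, each customer zone goes to its cheapest open site; total = fixed + service.
{B}: Wirral→B 13·6=78, Norris→B 14·5=70, York→B 3·25=75, Vance→B 3·6=18, Sutton→B 11·4=44, Ashby→B 10·13=130, Largo→B 3·21=63. Service 478; fixed 644; total 1122.
{C}: service 932 + fixed 220 = 1152
{A}: service 640 + fixed 583 = 1223
{A, B, C}: Wirral→C 3·6=18, Norris→A 4·5=20, York→B 3·25=75, Vance→B 3·6=18, Sutton→A 6·4=24, Ashby→A 8·13=104, Largo→B 3·21=63. Service 322; fixed 1447; total 1769.
No other subset beats 1122.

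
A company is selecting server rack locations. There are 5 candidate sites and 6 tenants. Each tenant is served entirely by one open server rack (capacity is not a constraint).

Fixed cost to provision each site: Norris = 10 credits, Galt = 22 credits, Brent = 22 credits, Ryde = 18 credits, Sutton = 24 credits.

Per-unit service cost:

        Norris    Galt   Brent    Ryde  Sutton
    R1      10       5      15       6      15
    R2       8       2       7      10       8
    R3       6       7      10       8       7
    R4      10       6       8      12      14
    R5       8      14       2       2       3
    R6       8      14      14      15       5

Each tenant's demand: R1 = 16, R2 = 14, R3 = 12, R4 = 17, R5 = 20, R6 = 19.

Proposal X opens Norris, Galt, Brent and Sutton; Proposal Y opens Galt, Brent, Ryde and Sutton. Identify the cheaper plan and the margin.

Proposal X: {Norris, Galt, Brent, Sutton}: R1→Galt 5·16=80, R2→Galt 2·14=28, R3→Norris 6·12=72, R4→Galt 6·17=102, R5→Brent 2·20=40, R6→Sutton 5·19=95. Service 417; fixed 78; total 495.
Proposal Y: {Galt, Brent, Ryde, Sutton}: R1→Galt 5·16=80, R2→Galt 2·14=28, R3→Galt 7·12=84, R4→Galt 6·17=102, R5→Brent 2·20=40, R6→Sutton 5·19=95. Service 429; fixed 86; total 515.
Difference: |495 − 515| = 20.

Proposal X is cheaper by 20.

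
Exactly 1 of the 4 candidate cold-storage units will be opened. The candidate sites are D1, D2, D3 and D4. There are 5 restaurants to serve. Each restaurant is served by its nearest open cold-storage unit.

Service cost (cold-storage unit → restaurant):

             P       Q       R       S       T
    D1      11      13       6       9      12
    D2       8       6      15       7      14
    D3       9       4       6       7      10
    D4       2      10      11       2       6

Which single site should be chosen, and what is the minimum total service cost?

Choose D4 only; total service cost 31.

With exactly 1 open, each restaurant uses its cheapest among the chosen.
{D4}: P→D4 2, Q→D4 10, R→D4 11, S→D4 2, T→D4 6. Service cost 31.
{D3}: service cost 36
{D2}: service cost 50
Among all 4 size-1 choices, {D4} is lowest.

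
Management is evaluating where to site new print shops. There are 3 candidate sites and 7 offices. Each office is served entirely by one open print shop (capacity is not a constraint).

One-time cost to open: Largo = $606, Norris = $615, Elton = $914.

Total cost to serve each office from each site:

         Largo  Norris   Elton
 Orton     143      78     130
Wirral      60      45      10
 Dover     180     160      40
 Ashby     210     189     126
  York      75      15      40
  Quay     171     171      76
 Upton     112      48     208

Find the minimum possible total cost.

For any fixed open set, each office goes to its cheapest open site; total = fixed + service.
{Norris}: Orton→Norris 78, Wirral→Norris 45, Dover→Norris 160, Ashby→Norris 189, York→Norris 15, Quay→Norris 171, Upton→Norris 48. Service 706; fixed 615; total 1321.
{Elton}: Orton→Elton 130, Wirral→Elton 10, Dover→Elton 40, Ashby→Elton 126, York→Elton 40, Quay→Elton 76, Upton→Elton 208. Service 630; fixed 914; total 1544.
{Largo}: service 951 + fixed 606 = 1557
{Largo, Norris, Elton}: service 393 + fixed 2135 = 2528
(All 7 nonempty subsets were checked; Norris only is lowest.)

Minimum total cost: 1321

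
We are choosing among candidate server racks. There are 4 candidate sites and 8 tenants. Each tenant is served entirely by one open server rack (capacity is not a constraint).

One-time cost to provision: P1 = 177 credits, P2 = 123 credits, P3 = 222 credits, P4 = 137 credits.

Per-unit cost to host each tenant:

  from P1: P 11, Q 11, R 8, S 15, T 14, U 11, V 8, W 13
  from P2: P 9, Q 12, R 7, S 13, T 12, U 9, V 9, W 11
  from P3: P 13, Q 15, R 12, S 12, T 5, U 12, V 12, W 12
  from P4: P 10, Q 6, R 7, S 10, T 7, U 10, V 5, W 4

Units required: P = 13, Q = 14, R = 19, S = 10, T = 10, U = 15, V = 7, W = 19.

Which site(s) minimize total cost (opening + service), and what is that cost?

Open P4 only; minimum total cost 915.

For any fixed open set, each tenant goes to its cheapest open site; total = fixed + service.
{P4}: P→P4 10·13=130, Q→P4 6·14=84, R→P4 7·19=133, S→P4 10·10=100, T→P4 7·10=70, U→P4 10·15=150, V→P4 5·7=35, W→P4 4·19=76. Service 778; fixed 137; total 915.
{P2, P4}: P→P2 9·13=117, Q→P4 6·14=84, R→P2 7·19=133, S→P4 10·10=100, T→P4 7·10=70, U→P2 9·15=135, V→P4 5·7=35, W→P4 4·19=76. Service 750; fixed 260; total 1010.
{P1, P4}: service 778 + fixed 314 = 1092
{P1, P2, P3, P4}: service 730 + fixed 659 = 1389
(All 15 nonempty subsets were checked; P4 only is lowest.)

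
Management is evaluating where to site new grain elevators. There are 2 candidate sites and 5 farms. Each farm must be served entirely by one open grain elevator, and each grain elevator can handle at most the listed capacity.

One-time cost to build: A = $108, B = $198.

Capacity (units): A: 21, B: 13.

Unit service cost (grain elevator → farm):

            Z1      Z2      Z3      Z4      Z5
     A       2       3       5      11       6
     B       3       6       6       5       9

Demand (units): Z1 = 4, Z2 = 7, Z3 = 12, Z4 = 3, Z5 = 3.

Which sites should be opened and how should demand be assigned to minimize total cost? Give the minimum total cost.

Minimum total cost: 441

Open {A, B}: Z1→B 3·4=12, Z2→A 3·7=21, Z3→A 5·12=60, Z4→B 5·3=15, Z5→B 9·3=27.
Loads: A carries 19/21, B carries 10/13. Service 135; fixed 306; total 441.
Next best feasible plan costs 449.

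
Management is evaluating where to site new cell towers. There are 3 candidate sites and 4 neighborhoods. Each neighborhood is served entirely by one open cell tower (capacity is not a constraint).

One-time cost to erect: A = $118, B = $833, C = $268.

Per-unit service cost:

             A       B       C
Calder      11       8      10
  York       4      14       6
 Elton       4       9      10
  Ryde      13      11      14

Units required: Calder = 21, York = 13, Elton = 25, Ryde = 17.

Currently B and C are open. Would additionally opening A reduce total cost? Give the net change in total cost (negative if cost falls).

Current service cost with {B, C}: 658.
Adding A: each neighborhood re-picks its cheapest; new service cost 507, saving 151.
Extra fixed cost: 118. Net change = 118 − 151 = -33.
(Totals: 1759 → 1726.)

Yes — net change −33 (cost falls by 33).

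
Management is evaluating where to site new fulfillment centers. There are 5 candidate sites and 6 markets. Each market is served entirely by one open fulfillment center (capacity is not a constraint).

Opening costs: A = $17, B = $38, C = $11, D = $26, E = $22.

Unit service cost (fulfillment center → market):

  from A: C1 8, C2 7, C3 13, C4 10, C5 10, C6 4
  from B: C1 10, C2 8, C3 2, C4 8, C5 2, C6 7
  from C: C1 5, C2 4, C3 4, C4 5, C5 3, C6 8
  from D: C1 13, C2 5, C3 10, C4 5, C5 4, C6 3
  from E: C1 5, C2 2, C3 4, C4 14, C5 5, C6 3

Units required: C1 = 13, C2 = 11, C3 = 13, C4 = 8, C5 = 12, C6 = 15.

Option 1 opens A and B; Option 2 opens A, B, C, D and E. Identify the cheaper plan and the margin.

Option 2 is cheaper by 74.

Option 1: {A, B}: C1→A 8·13=104, C2→A 7·11=77, C3→B 2·13=26, C4→B 8·8=64, C5→B 2·12=24, C6→A 4·15=60. Service 355; fixed 55; total 410.
Option 2: {A, B, C, D, E}: C1→C 5·13=65, C2→E 2·11=22, C3→B 2·13=26, C4→C 5·8=40, C5→B 2·12=24, C6→D 3·15=45. Service 222; fixed 114; total 336.
Difference: |410 − 336| = 74.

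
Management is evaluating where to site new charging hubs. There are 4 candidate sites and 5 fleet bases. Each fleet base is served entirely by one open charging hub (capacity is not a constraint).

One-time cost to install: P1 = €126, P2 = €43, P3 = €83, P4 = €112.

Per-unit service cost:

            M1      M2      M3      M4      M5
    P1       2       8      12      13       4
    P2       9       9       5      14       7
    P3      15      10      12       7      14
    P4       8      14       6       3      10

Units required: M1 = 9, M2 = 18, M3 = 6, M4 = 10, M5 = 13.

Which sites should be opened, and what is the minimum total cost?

For any fixed open set, each fleet base goes to its cheapest open site; total = fixed + service.
{P1, P4}: M1→P1 2·9=18, M2→P1 8·18=144, M3→P4 6·6=36, M4→P4 3·10=30, M5→P1 4·13=52. Service 280; fixed 238; total 518.
{P2, P4}: service 385 + fixed 155 = 540
{P1}: service 416 + fixed 126 = 542
{P1, P2, P3, P4}: service 274 + fixed 364 = 638
(All 15 nonempty subsets were checked; P1 and P4 is lowest.)

Open P1 and P4; minimum total cost 518.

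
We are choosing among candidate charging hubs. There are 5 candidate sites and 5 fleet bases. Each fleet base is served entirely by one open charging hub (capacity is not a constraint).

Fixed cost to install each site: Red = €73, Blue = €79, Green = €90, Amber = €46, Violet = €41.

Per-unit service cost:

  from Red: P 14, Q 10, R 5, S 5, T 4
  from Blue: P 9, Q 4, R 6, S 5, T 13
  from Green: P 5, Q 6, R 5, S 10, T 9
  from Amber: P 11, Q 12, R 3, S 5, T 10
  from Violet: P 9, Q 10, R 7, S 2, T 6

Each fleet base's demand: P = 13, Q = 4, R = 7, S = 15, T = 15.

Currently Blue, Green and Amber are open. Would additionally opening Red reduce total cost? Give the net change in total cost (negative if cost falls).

Current service cost with {Blue, Green, Amber}: 312.
Adding Red: each fleet base re-picks its cheapest; new service cost 237, saving 75.
Extra fixed cost: 73. Net change = 73 − 75 = -2.
(Totals: 527 → 525.)

Yes — net change −2 (cost falls by 2).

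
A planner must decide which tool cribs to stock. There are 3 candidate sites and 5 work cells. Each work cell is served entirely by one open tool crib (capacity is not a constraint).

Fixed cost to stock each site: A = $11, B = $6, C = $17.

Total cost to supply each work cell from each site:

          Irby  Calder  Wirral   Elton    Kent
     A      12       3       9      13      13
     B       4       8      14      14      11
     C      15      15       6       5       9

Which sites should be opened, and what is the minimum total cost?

For any fixed open set, each work cell goes to its cheapest open site; total = fixed + service.
{B, C}: Irby→B 4, Calder→B 8, Wirral→C 6, Elton→C 5, Kent→C 9. Service 32; fixed 23; total 55.
{A, B}: service 40 + fixed 17 = 57
{B}: service 51 + fixed 6 = 57
{A, B, C}: Irby→B 4, Calder→A 3, Wirral→C 6, Elton→C 5, Kent→C 9. Service 27; fixed 34; total 61.
No other subset beats 55.

Open B and C; minimum total cost 55.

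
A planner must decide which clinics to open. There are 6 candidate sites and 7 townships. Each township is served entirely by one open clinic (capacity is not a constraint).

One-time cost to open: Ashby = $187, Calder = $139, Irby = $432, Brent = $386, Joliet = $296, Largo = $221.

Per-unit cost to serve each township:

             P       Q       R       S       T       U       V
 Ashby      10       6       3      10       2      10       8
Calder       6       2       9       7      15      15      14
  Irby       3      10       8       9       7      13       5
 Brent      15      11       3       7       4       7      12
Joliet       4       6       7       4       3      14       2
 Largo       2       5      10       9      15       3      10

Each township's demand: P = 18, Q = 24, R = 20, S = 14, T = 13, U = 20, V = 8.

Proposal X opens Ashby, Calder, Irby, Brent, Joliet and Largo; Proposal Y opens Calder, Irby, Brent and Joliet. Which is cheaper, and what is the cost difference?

Proposal X: {Ashby, Calder, Irby, Brent, Joliet, Largo}: P→Largo 2·18=36, Q→Calder 2·24=48, R→Ashby 3·20=60, S→Joliet 4·14=56, T→Ashby 2·13=26, U→Largo 3·20=60, V→Joliet 2·8=16. Service 302; fixed 1661; total 1963.
Proposal Y: {Calder, Irby, Brent, Joliet}: P→Irby 3·18=54, Q→Calder 2·24=48, R→Brent 3·20=60, S→Joliet 4·14=56, T→Joliet 3·13=39, U→Brent 7·20=140, V→Joliet 2·8=16. Service 413; fixed 1253; total 1666.
Difference: |1963 − 1666| = 297.

Proposal Y is cheaper by 297.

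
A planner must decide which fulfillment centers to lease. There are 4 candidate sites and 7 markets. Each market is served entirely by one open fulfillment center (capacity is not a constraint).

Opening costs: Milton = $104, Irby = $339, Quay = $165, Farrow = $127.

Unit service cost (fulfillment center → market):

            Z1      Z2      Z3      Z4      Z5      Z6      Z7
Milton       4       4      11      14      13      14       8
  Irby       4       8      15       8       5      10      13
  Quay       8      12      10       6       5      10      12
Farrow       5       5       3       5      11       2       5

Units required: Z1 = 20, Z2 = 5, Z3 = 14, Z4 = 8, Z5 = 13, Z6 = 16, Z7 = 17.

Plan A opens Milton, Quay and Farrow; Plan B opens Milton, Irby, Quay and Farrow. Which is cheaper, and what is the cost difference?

Plan A is cheaper by 339.

Plan A: {Milton, Quay, Farrow}: Z1→Milton 4·20=80, Z2→Milton 4·5=20, Z3→Farrow 3·14=42, Z4→Farrow 5·8=40, Z5→Quay 5·13=65, Z6→Farrow 2·16=32, Z7→Farrow 5·17=85. Service 364; fixed 396; total 760.
Plan B: {Milton, Irby, Quay, Farrow}: Z1→Milton 4·20=80, Z2→Milton 4·5=20, Z3→Farrow 3·14=42, Z4→Farrow 5·8=40, Z5→Irby 5·13=65, Z6→Farrow 2·16=32, Z7→Farrow 5·17=85. Service 364; fixed 735; total 1099.
Difference: |760 − 1099| = 339.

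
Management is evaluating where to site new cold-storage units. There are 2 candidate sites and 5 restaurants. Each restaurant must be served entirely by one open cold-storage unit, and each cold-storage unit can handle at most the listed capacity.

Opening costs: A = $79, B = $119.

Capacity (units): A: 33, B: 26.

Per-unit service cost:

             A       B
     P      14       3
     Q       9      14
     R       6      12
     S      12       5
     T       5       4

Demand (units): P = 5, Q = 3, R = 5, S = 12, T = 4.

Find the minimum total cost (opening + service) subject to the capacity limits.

Open {A, B}: P→B 3·5=15, Q→A 9·3=27, R→A 6·5=30, S→B 5·12=60, T→B 4·4=16.
Loads: A carries 8/33, B carries 21/26. Service 148; fixed 198; total 346.
Next best feasible plan costs 350.

Minimum total cost: 346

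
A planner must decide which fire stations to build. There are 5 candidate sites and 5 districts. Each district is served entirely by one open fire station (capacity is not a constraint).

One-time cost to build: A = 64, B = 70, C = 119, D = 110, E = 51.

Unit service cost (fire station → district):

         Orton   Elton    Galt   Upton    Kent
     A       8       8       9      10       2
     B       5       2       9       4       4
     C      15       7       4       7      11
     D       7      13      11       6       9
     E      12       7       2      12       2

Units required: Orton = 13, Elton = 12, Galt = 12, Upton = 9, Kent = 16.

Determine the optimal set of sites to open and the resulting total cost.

For any fixed open set, each district goes to its cheapest open site; total = fixed + service.
{B, E}: Orton→B 5·13=65, Elton→B 2·12=24, Galt→E 2·12=24, Upton→B 4·9=36, Kent→E 2·16=32. Service 181; fixed 121; total 302.
{A, B, E}: service 181 + fixed 185 = 366
{B}: Orton→B 5·13=65, Elton→B 2·12=24, Galt→B 9·12=108, Upton→B 4·9=36, Kent→B 4·16=64. Service 297; fixed 70; total 367.
{A, B, C, D, E}: Orton→B 5·13=65, Elton→B 2·12=24, Galt→E 2·12=24, Upton→B 4·9=36, Kent→A 2·16=32. Service 181; fixed 414; total 595.
No other subset beats 302.

Open B and E; minimum total cost 302.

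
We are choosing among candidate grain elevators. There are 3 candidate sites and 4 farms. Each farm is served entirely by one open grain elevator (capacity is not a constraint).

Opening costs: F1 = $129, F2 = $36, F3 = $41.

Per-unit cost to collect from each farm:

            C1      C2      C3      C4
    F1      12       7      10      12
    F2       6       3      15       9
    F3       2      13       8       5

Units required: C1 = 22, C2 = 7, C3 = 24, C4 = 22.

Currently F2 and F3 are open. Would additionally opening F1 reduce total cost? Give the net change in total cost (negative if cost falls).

No — net change +129 (cost rises by 129).

Current service cost with {F2, F3}: 367.
Adding F1: each farm re-picks its cheapest; new service cost 367, saving 0.
Extra fixed cost: 129. Net change = 129 − 0 = 129.
(Totals: 444 → 573.)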